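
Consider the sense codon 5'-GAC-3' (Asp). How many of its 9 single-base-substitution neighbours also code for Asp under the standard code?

1

Position 1: none → 0 synonymous.
Position 2: none → 0 synonymous.
Position 3: GAT → 1 synonymous.
Total: 0 + 0 + 1 = 1.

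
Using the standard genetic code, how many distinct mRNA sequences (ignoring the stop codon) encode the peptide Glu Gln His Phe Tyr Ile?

96

Glu: 2 codons.
Gln: 2 codons.
His: 2 codons.
Phe: 2 codons.
Tyr: 2 codons.
Ile: 3 codons.
2 × 2 × 2 × 2 × 2 × 3 = 96.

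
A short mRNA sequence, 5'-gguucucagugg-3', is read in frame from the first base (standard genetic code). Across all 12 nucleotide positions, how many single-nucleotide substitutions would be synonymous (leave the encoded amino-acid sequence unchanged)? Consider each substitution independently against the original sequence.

Codon 1 (GGU, Gly): 3 synonymous substitutions.
Codon 2 (UCU, Ser): 3 synonymous substitutions.
Codon 3 (CAG, Gln): 1 synonymous substitution.
Codon 4 (UGG, Trp): 0 synonymous substitutions.
Total: 3 + 3 + 1 + 0 = 7.

7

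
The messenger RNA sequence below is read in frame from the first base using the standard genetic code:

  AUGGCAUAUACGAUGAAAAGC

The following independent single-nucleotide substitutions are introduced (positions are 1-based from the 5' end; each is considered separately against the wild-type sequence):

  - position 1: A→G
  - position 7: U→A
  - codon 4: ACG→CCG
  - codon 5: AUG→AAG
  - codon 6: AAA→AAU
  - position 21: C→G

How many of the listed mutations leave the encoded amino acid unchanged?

Codon 1: AUG (Met) → GUG (Val) — missense.
Codon 3: UAU (Tyr) → AAU (Asn) — missense.
Codon 4: ACG (Thr) → CCG (Pro) — missense.
Codon 5: AUG (Met) → AAG (Lys) — missense.
Codon 6: AAA (Lys) → AAU (Asn) — missense.
Codon 7: AGC (Ser) → AGG (Arg) — missense.
Synonymous: 0 of 6.

0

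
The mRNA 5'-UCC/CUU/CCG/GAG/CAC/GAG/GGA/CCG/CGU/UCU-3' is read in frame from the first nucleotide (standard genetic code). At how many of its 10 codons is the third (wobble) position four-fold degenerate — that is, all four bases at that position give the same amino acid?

Codon 1 UCC (Ser): third position 4-fold.
Codon 2 CUU (Leu): third position 4-fold.
Codon 3 CCG (Pro): third position 4-fold.
Codon 4 GAG (Glu): third position 2-fold.
Codon 5 CAC (His): third position 2-fold.
Codon 6 GAG (Glu): third position 2-fold.
Codon 7 GGA (Gly): third position 4-fold.
Codon 8 CCG (Pro): third position 4-fold.
Codon 9 CGU (Arg): third position 4-fold.
Codon 10 UCU (Ser): third position 4-fold.
Four-fold degenerate third positions: 7.

7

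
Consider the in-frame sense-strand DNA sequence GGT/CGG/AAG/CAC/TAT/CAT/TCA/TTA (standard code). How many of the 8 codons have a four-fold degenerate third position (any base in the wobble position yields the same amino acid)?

3

Codon 1 GGT (Gly): third position 4-fold.
Codon 2 CGG (Arg): third position 4-fold.
Codon 3 AAG (Lys): third position 2-fold.
Codon 4 CAC (His): third position 2-fold.
Codon 5 TAT (Tyr): third position 2-fold.
Codon 6 CAT (His): third position 2-fold.
Codon 7 TCA (Ser): third position 4-fold.
Codon 8 TTA (Leu): third position 2-fold.
Four-fold degenerate third positions: 3.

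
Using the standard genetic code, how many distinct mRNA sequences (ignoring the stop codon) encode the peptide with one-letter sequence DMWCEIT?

96

Asp: 2 codons.
Met: 1 codon.
Trp: 1 codon.
Cys: 2 codons.
Glu: 2 codons.
Ile: 3 codons.
Thr: 4 codons.
2 × 1 × 1 × 2 × 2 × 3 × 4 = 96.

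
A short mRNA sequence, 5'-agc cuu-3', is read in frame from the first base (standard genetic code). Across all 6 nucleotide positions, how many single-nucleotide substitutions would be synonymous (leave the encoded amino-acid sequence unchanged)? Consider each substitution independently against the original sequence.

Codon 1 (AGC, Ser): 1 synonymous substitution.
Codon 2 (CUU, Leu): 3 synonymous substitutions.
Total: 1 + 3 = 4.

4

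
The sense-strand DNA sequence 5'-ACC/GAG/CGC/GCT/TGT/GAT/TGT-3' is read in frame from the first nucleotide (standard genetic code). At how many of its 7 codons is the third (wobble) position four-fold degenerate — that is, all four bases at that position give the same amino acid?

3

Codon 1 ACC (Thr): third position 4-fold.
Codon 2 GAG (Glu): third position 2-fold.
Codon 3 CGC (Arg): third position 4-fold.
Codon 4 GCT (Ala): third position 4-fold.
Codon 5 TGT (Cys): third position 2-fold.
Codon 6 GAT (Asp): third position 2-fold.
Codon 7 TGT (Cys): third position 2-fold.
Four-fold degenerate third positions: 3.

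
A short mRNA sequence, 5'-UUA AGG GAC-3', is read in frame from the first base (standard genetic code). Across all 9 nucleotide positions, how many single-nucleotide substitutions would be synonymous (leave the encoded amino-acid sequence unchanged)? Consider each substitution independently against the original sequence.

Codon 1 (UUA, Leu): 2 synonymous substitutions.
Codon 2 (AGG, Arg): 2 synonymous substitutions.
Codon 3 (GAC, Asp): 1 synonymous substitution.
Total: 2 + 2 + 1 = 5.

5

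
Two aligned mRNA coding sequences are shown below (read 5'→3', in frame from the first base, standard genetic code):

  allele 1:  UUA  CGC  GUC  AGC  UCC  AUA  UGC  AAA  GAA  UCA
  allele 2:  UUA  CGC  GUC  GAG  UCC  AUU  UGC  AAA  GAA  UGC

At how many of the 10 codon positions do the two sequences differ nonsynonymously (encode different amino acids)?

2

Codon 1: UUA Leu / UUA Leu — identical.
Codon 2: CGC Arg / CGC Arg — identical.
Codon 3: GUC Val / GUC Val — identical.
Codon 4: AGC Ser / GAG Glu — nonsynonymous.
Codon 5: UCC Ser / UCC Ser — identical.
Codon 6: AUA Ile / AUU Ile — synonymous.
Codon 7: UGC Cys / UGC Cys — identical.
Codon 8: AAA Lys / AAA Lys — identical.
Codon 9: GAA Glu / GAA Glu — identical.
Codon 10: UCA Ser / UGC Cys — nonsynonymous.
Nonsynonymous differences: 2.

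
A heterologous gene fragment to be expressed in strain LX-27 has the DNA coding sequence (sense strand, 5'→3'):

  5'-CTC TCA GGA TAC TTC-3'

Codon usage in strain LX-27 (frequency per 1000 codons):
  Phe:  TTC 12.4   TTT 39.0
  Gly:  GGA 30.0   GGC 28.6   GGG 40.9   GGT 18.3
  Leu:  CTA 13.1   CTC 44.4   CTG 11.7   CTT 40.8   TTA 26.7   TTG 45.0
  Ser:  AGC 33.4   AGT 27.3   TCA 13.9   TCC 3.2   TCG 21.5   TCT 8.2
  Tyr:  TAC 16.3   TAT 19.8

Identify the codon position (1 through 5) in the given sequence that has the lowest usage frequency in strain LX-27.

5

Codon 1 CTC (Leu): 44.4 per 1000.
Codon 2 TCA (Ser): 13.9 per 1000.
Codon 3 GGA (Gly): 30.0 per 1000.
Codon 4 TAC (Tyr): 16.3 per 1000.
Codon 5 TTC (Phe): 12.4 per 1000.
Lowest frequency is 12.4 at codon 5.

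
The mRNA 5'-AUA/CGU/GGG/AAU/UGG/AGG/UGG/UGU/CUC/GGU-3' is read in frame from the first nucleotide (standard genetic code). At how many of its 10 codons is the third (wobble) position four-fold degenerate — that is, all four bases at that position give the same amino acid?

4

Codon 1 AUA (Ile): third position 3-fold.
Codon 2 CGU (Arg): third position 4-fold.
Codon 3 GGG (Gly): third position 4-fold.
Codon 4 AAU (Asn): third position 2-fold.
Codon 5 UGG (Trp): third position 1-fold.
Codon 6 AGG (Arg): third position 2-fold.
Codon 7 UGG (Trp): third position 1-fold.
Codon 8 UGU (Cys): third position 2-fold.
Codon 9 CUC (Leu): third position 4-fold.
Codon 10 GGU (Gly): third position 4-fold.
Four-fold degenerate third positions: 4.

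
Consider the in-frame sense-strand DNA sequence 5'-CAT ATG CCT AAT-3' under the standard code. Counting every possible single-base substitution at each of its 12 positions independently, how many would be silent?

5

Codon 1 (CAT, His): 1 synonymous substitution.
Codon 2 (ATG, Met): 0 synonymous substitutions.
Codon 3 (CCT, Pro): 3 synonymous substitutions.
Codon 4 (AAT, Asn): 1 synonymous substitution.
Total: 1 + 0 + 3 + 1 = 5.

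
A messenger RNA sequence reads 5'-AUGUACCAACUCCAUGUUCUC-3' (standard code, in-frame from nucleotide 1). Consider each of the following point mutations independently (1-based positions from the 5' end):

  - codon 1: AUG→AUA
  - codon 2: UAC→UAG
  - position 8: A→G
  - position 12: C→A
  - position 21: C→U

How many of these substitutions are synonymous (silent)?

Codon 1: AUG (Met) → AUA (Ile) — missense.
Codon 2: UAC (Tyr) → UAG (Stop) — nonsense.
Codon 3: CAA (Gln) → CGA (Arg) — missense.
Codon 4: CUC (Leu) → CUA (Leu) — synonymous.
Codon 7: CUC (Leu) → CUU (Leu) — synonymous.
Synonymous: 2 of 5.

2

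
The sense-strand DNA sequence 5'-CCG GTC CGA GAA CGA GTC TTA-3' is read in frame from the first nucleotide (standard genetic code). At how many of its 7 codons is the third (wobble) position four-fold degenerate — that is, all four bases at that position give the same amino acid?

Codon 1 CCG (Pro): third position 4-fold.
Codon 2 GTC (Val): third position 4-fold.
Codon 3 CGA (Arg): third position 4-fold.
Codon 4 GAA (Glu): third position 2-fold.
Codon 5 CGA (Arg): third position 4-fold.
Codon 6 GTC (Val): third position 4-fold.
Codon 7 TTA (Leu): third position 2-fold.
Four-fold degenerate third positions: 5.

5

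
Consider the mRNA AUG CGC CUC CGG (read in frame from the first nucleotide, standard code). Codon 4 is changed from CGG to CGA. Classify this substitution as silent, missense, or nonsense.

Position 12 falls in codon 4: CGG → Arg.
After the substitution the codon is CGA → Arg.
Both encode Arg, so the change is synonymous.

silent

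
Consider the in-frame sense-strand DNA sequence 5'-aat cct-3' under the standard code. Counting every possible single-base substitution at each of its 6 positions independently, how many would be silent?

4

Codon 1 (AAT, Asn): 1 synonymous substitution.
Codon 2 (CCT, Pro): 3 synonymous substitutions.
Total: 1 + 3 = 4.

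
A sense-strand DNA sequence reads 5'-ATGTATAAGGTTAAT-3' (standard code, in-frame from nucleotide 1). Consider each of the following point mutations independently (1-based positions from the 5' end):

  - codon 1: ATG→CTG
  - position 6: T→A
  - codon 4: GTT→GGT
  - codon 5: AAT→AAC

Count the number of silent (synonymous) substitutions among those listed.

1

Codon 1: ATG (Met) → CTG (Leu) — missense.
Codon 2: TAT (Tyr) → TAA (Stop) — nonsense.
Codon 4: GTT (Val) → GGT (Gly) — missense.
Codon 5: AAT (Asn) → AAC (Asn) — synonymous.
Synonymous: 1 of 4.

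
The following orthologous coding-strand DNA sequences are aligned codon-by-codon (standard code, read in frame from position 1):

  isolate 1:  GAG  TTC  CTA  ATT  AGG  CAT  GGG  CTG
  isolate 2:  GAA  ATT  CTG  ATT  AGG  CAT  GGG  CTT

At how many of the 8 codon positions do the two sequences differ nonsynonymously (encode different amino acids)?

Codon 1: GAG Glu / GAA Glu — synonymous.
Codon 2: TTC Phe / ATT Ile — nonsynonymous.
Codon 3: CTA Leu / CTG Leu — synonymous.
Codon 4: ATT Ile / ATT Ile — identical.
Codon 5: AGG Arg / AGG Arg — identical.
Codon 6: CAT His / CAT His — identical.
Codon 7: GGG Gly / GGG Gly — identical.
Codon 8: CTG Leu / CTT Leu — synonymous.
Nonsynonymous differences: 1.

1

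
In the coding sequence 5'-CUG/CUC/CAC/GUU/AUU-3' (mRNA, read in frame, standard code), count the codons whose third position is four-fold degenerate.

3

Codon 1 CUG (Leu): third position 4-fold.
Codon 2 CUC (Leu): third position 4-fold.
Codon 3 CAC (His): third position 2-fold.
Codon 4 GUU (Val): third position 4-fold.
Codon 5 AUU (Ile): third position 3-fold.
Four-fold degenerate third positions: 3.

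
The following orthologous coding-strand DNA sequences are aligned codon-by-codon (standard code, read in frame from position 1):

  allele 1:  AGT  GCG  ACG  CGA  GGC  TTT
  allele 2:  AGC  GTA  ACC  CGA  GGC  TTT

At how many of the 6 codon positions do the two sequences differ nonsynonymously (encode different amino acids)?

1

Codon 1: AGT Ser / AGC Ser — synonymous.
Codon 2: GCG Ala / GTA Val — nonsynonymous.
Codon 3: ACG Thr / ACC Thr — synonymous.
Codon 4: CGA Arg / CGA Arg — identical.
Codon 5: GGC Gly / GGC Gly — identical.
Codon 6: TTT Phe / TTT Phe — identical.
Nonsynonymous differences: 1.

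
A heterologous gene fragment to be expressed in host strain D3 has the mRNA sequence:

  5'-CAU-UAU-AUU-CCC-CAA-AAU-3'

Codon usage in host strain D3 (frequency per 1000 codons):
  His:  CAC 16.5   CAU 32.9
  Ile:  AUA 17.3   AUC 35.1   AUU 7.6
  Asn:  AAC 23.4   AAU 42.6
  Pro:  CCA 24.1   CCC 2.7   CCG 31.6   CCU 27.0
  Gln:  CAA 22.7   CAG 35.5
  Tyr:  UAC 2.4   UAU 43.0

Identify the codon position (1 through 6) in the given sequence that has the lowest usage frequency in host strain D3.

Codon 1 CAU (His): 32.9 per 1000.
Codon 2 UAU (Tyr): 43.0 per 1000.
Codon 3 AUU (Ile): 7.6 per 1000.
Codon 4 CCC (Pro): 2.7 per 1000.
Codon 5 CAA (Gln): 22.7 per 1000.
Codon 6 AAU (Asn): 42.6 per 1000.
Lowest frequency is 2.7 at codon 4.

4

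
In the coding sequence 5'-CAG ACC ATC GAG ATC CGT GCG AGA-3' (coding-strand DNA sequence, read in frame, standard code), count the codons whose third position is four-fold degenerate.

3

Codon 1 CAG (Gln): third position 2-fold.
Codon 2 ACC (Thr): third position 4-fold.
Codon 3 ATC (Ile): third position 3-fold.
Codon 4 GAG (Glu): third position 2-fold.
Codon 5 ATC (Ile): third position 3-fold.
Codon 6 CGT (Arg): third position 4-fold.
Codon 7 GCG (Ala): third position 4-fold.
Codon 8 AGA (Arg): third position 2-fold.
Four-fold degenerate third positions: 3.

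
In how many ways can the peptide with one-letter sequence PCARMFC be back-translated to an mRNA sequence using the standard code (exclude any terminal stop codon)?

768

Pro: 4 codons.
Cys: 2 codons.
Ala: 4 codons.
Arg: 6 codons.
Met: 1 codon.
Phe: 2 codons.
Cys: 2 codons.
4 × 2 × 4 × 6 × 1 × 2 × 2 = 768.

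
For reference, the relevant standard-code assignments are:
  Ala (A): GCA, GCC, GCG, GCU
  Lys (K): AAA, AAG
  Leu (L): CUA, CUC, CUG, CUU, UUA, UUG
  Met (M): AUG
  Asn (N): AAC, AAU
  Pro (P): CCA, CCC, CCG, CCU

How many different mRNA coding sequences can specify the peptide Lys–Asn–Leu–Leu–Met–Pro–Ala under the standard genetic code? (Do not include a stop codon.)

2304

Lys: 2 codons.
Asn: 2 codons.
Leu: 6 codons.
Leu: 6 codons.
Met: 1 codon.
Pro: 4 codons.
Ala: 4 codons.
2 × 2 × 6 × 6 × 1 × 4 × 4 = 2304.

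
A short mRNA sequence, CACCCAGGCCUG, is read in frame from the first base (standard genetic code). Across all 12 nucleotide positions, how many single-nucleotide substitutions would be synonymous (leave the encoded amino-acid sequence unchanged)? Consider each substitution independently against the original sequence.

11

Codon 1 (CAC, His): 1 synonymous substitution.
Codon 2 (CCA, Pro): 3 synonymous substitutions.
Codon 3 (GGC, Gly): 3 synonymous substitutions.
Codon 4 (CUG, Leu): 4 synonymous substitutions.
Total: 1 + 3 + 3 + 4 = 11.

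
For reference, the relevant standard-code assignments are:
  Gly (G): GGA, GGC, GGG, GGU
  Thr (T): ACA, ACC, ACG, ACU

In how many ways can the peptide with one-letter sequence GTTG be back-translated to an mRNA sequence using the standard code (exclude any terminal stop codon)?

Gly: 4 codons.
Thr: 4 codons.
Thr: 4 codons.
Gly: 4 codons.
4 × 4 × 4 × 4 = 256.

256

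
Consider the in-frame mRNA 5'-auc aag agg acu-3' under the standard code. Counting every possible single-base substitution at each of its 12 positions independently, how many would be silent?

8

Codon 1 (AUC, Ile): 2 synonymous substitutions.
Codon 2 (AAG, Lys): 1 synonymous substitution.
Codon 3 (AGG, Arg): 2 synonymous substitutions.
Codon 4 (ACU, Thr): 3 synonymous substitutions.
Total: 2 + 1 + 2 + 3 = 8.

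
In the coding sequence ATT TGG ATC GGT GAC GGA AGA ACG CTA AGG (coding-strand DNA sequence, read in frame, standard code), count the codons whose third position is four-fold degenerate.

Codon 1 ATT (Ile): third position 3-fold.
Codon 2 TGG (Trp): third position 1-fold.
Codon 3 ATC (Ile): third position 3-fold.
Codon 4 GGT (Gly): third position 4-fold.
Codon 5 GAC (Asp): third position 2-fold.
Codon 6 GGA (Gly): third position 4-fold.
Codon 7 AGA (Arg): third position 2-fold.
Codon 8 ACG (Thr): third position 4-fold.
Codon 9 CTA (Leu): third position 4-fold.
Codon 10 AGG (Arg): third position 2-fold.
Four-fold degenerate third positions: 4.

4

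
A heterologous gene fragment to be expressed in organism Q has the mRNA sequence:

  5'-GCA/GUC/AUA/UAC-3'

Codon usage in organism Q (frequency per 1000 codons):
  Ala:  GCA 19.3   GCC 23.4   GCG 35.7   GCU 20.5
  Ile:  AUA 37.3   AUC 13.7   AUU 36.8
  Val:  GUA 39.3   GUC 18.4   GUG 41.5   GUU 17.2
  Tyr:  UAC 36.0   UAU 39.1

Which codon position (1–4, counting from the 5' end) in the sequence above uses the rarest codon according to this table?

Codon 1 GCA (Ala): 19.3 per 1000.
Codon 2 GUC (Val): 18.4 per 1000.
Codon 3 AUA (Ile): 37.3 per 1000.
Codon 4 UAC (Tyr): 36.0 per 1000.
Lowest frequency is 18.4 at codon 2.

2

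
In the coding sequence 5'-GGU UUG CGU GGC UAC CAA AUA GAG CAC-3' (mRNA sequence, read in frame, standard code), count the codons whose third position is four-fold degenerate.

3

Codon 1 GGU (Gly): third position 4-fold.
Codon 2 UUG (Leu): third position 2-fold.
Codon 3 CGU (Arg): third position 4-fold.
Codon 4 GGC (Gly): third position 4-fold.
Codon 5 UAC (Tyr): third position 2-fold.
Codon 6 CAA (Gln): third position 2-fold.
Codon 7 AUA (Ile): third position 3-fold.
Codon 8 GAG (Glu): third position 2-fold.
Codon 9 CAC (His): third position 2-fold.
Four-fold degenerate third positions: 3.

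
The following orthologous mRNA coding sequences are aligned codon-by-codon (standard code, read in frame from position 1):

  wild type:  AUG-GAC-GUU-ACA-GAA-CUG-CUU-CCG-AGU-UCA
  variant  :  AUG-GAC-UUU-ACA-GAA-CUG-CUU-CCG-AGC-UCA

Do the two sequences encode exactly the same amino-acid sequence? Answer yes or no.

no

Codon 1: AUG Met / AUG Met — identical.
Codon 2: GAC Asp / GAC Asp — identical.
Codon 3: GUU Val / UUU Phe — nonsynonymous.
Codon 4: ACA Thr / ACA Thr — identical.
Codon 5: GAA Glu / GAA Glu — identical.
Codon 6: CUG Leu / CUG Leu — identical.
Codon 7: CUU Leu / CUU Leu — identical.
Codon 8: CCG Pro / CCG Pro — identical.
Codon 9: AGU Ser / AGC Ser — synonymous.
Codon 10: UCA Ser / UCA Ser — identical.
Nonsynonymous differences: 1 → different protein.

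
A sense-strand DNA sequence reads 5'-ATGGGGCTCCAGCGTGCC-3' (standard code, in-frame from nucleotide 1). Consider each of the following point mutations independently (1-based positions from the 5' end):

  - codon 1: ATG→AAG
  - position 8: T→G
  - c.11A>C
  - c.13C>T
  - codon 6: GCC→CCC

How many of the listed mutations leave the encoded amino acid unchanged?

Codon 1: ATG (Met) → AAG (Lys) — missense.
Codon 3: CTC (Leu) → CGC (Arg) — missense.
Codon 4: CAG (Gln) → CCG (Pro) — missense.
Codon 5: CGT (Arg) → TGT (Cys) — missense.
Codon 6: GCC (Ala) → CCC (Pro) — missense.
Synonymous: 0 of 5.

0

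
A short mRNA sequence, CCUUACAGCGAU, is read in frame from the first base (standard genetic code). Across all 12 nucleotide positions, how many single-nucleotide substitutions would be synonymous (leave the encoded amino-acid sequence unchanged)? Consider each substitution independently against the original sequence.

Codon 1 (CCU, Pro): 3 synonymous substitutions.
Codon 2 (UAC, Tyr): 1 synonymous substitution.
Codon 3 (AGC, Ser): 1 synonymous substitution.
Codon 4 (GAU, Asp): 1 synonymous substitution.
Total: 3 + 1 + 1 + 1 = 6.

6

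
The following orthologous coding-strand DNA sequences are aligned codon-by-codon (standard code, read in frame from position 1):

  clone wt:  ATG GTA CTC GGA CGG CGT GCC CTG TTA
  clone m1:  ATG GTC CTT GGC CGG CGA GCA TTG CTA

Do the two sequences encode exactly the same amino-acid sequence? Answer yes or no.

yes

Codon 1: ATG Met / ATG Met — identical.
Codon 2: GTA Val / GTC Val — synonymous.
Codon 3: CTC Leu / CTT Leu — synonymous.
Codon 4: GGA Gly / GGC Gly — synonymous.
Codon 5: CGG Arg / CGG Arg — identical.
Codon 6: CGT Arg / CGA Arg — synonymous.
Codon 7: GCC Ala / GCA Ala — synonymous.
Codon 8: CTG Leu / TTG Leu — synonymous.
Codon 9: TTA Leu / CTA Leu — synonymous.
Nonsynonymous differences: 0 → same protein.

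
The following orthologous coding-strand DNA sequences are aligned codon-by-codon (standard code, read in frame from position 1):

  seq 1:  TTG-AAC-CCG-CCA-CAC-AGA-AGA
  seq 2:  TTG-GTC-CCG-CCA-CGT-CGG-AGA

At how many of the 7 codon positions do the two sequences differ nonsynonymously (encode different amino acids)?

2

Codon 1: TTG Leu / TTG Leu — identical.
Codon 2: AAC Asn / GTC Val — nonsynonymous.
Codon 3: CCG Pro / CCG Pro — identical.
Codon 4: CCA Pro / CCA Pro — identical.
Codon 5: CAC His / CGT Arg — nonsynonymous.
Codon 6: AGA Arg / CGG Arg — synonymous.
Codon 7: AGA Arg / AGA Arg — identical.
Nonsynonymous differences: 2.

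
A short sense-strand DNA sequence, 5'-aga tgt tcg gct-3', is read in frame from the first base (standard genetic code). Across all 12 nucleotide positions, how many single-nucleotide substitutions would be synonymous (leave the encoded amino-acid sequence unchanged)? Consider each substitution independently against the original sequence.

Codon 1 (AGA, Arg): 2 synonymous substitutions.
Codon 2 (TGT, Cys): 1 synonymous substitution.
Codon 3 (TCG, Ser): 3 synonymous substitutions.
Codon 4 (GCT, Ala): 3 synonymous substitutions.
Total: 2 + 1 + 3 + 3 = 9.

9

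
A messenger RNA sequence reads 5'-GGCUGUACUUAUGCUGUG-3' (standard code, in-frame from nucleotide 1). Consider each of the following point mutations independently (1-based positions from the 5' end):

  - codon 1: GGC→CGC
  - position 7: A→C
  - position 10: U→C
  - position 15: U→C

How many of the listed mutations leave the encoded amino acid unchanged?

Codon 1: GGC (Gly) → CGC (Arg) — missense.
Codon 3: ACU (Thr) → CCU (Pro) — missense.
Codon 4: UAU (Tyr) → CAU (His) — missense.
Codon 5: GCU (Ala) → GCC (Ala) — synonymous.
Synonymous: 1 of 4.

1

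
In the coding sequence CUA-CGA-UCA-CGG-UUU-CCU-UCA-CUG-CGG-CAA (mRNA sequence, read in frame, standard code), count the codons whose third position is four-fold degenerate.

8

Codon 1 CUA (Leu): third position 4-fold.
Codon 2 CGA (Arg): third position 4-fold.
Codon 3 UCA (Ser): third position 4-fold.
Codon 4 CGG (Arg): third position 4-fold.
Codon 5 UUU (Phe): third position 2-fold.
Codon 6 CCU (Pro): third position 4-fold.
Codon 7 UCA (Ser): third position 4-fold.
Codon 8 CUG (Leu): third position 4-fold.
Codon 9 CGG (Arg): third position 4-fold.
Codon 10 CAA (Gln): third position 2-fold.
Four-fold degenerate third positions: 8.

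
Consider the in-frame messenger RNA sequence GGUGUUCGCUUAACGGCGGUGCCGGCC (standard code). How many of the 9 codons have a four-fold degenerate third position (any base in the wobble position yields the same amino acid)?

Codon 1 GGU (Gly): third position 4-fold.
Codon 2 GUU (Val): third position 4-fold.
Codon 3 CGC (Arg): third position 4-fold.
Codon 4 UUA (Leu): third position 2-fold.
Codon 5 ACG (Thr): third position 4-fold.
Codon 6 GCG (Ala): third position 4-fold.
Codon 7 GUG (Val): third position 4-fold.
Codon 8 CCG (Pro): third position 4-fold.
Codon 9 GCC (Ala): third position 4-fold.
Four-fold degenerate third positions: 8.

8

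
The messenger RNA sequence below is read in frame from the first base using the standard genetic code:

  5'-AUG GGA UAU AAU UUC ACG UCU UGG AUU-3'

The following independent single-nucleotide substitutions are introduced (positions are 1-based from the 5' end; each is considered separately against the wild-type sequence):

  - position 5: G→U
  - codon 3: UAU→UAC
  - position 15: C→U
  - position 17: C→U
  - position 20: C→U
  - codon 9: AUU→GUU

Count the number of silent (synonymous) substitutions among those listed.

2

Codon 2: GGA (Gly) → GUA (Val) — missense.
Codon 3: UAU (Tyr) → UAC (Tyr) — synonymous.
Codon 5: UUC (Phe) → UUU (Phe) — synonymous.
Codon 6: ACG (Thr) → AUG (Met) — missense.
Codon 7: UCU (Ser) → UUU (Phe) — missense.
Codon 9: AUU (Ile) → GUU (Val) — missense.
Synonymous: 2 of 6.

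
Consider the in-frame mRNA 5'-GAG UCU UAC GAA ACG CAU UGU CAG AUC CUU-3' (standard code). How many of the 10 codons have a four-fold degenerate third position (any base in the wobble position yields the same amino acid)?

Codon 1 GAG (Glu): third position 2-fold.
Codon 2 UCU (Ser): third position 4-fold.
Codon 3 UAC (Tyr): third position 2-fold.
Codon 4 GAA (Glu): third position 2-fold.
Codon 5 ACG (Thr): third position 4-fold.
Codon 6 CAU (His): third position 2-fold.
Codon 7 UGU (Cys): third position 2-fold.
Codon 8 CAG (Gln): third position 2-fold.
Codon 9 AUC (Ile): third position 3-fold.
Codon 10 CUU (Leu): third position 4-fold.
Four-fold degenerate third positions: 3.

3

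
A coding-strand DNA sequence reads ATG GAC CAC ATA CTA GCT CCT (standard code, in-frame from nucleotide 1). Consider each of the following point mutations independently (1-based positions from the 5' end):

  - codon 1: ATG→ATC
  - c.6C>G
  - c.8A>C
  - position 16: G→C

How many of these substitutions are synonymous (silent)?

0

Codon 1: ATG (Met) → ATC (Ile) — missense.
Codon 2: GAC (Asp) → GAG (Glu) — missense.
Codon 3: CAC (His) → CCC (Pro) — missense.
Codon 6: GCT (Ala) → CCT (Pro) — missense.
Synonymous: 0 of 4.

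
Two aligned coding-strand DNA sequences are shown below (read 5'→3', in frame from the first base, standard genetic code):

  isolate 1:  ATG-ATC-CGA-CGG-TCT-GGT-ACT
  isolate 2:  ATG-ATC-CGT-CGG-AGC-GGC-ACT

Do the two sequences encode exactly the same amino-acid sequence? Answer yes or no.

yes

Codon 1: ATG Met / ATG Met — identical.
Codon 2: ATC Ile / ATC Ile — identical.
Codon 3: CGA Arg / CGT Arg — synonymous.
Codon 4: CGG Arg / CGG Arg — identical.
Codon 5: TCT Ser / AGC Ser — synonymous.
Codon 6: GGT Gly / GGC Gly — synonymous.
Codon 7: ACT Thr / ACT Thr — identical.
Nonsynonymous differences: 0 → same protein.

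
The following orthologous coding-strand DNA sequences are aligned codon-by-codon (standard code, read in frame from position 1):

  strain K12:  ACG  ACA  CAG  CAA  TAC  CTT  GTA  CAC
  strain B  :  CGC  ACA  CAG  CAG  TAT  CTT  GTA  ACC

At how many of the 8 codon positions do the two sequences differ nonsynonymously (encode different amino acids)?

2

Codon 1: ACG Thr / CGC Arg — nonsynonymous.
Codon 2: ACA Thr / ACA Thr — identical.
Codon 3: CAG Gln / CAG Gln — identical.
Codon 4: CAA Gln / CAG Gln — synonymous.
Codon 5: TAC Tyr / TAT Tyr — synonymous.
Codon 6: CTT Leu / CTT Leu — identical.
Codon 7: GTA Val / GTA Val — identical.
Codon 8: CAC His / ACC Thr — nonsynonymous.
Nonsynonymous differences: 2.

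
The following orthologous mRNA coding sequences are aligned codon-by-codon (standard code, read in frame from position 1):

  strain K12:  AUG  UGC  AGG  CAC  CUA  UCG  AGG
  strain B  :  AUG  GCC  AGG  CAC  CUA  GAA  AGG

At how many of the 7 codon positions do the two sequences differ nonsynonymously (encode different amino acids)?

Codon 1: AUG Met / AUG Met — identical.
Codon 2: UGC Cys / GCC Ala — nonsynonymous.
Codon 3: AGG Arg / AGG Arg — identical.
Codon 4: CAC His / CAC His — identical.
Codon 5: CUA Leu / CUA Leu — identical.
Codon 6: UCG Ser / GAA Glu — nonsynonymous.
Codon 7: AGG Arg / AGG Arg — identical.
Nonsynonymous differences: 2.

2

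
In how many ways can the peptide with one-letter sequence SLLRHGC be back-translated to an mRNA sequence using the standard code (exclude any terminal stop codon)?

20736

Ser: 6 codons.
Leu: 6 codons.
Leu: 6 codons.
Arg: 6 codons.
His: 2 codons.
Gly: 4 codons.
Cys: 2 codons.
6 × 6 × 6 × 6 × 2 × 4 × 2 = 20736.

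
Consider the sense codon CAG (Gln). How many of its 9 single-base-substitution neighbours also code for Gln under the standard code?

Position 1: none → 0 synonymous.
Position 2: none → 0 synonymous.
Position 3: CAA → 1 synonymous.
Total: 0 + 0 + 1 = 1.

1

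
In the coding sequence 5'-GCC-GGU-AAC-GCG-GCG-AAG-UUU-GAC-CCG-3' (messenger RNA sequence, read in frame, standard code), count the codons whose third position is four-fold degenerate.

Codon 1 GCC (Ala): third position 4-fold.
Codon 2 GGU (Gly): third position 4-fold.
Codon 3 AAC (Asn): third position 2-fold.
Codon 4 GCG (Ala): third position 4-fold.
Codon 5 GCG (Ala): third position 4-fold.
Codon 6 AAG (Lys): third position 2-fold.
Codon 7 UUU (Phe): third position 2-fold.
Codon 8 GAC (Asp): third position 2-fold.
Codon 9 CCG (Pro): third position 4-fold.
Four-fold degenerate third positions: 5.

5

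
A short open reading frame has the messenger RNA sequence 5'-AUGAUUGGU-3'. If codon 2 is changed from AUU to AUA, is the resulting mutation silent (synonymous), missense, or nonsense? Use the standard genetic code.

silent

Position 6 falls in codon 2: AUU → Ile.
After the substitution the codon is AUA → Ile.
Both encode Ile, so the change is synonymous.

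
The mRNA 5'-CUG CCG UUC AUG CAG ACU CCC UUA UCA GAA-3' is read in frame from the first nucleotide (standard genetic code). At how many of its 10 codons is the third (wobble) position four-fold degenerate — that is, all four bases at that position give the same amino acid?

5

Codon 1 CUG (Leu): third position 4-fold.
Codon 2 CCG (Pro): third position 4-fold.
Codon 3 UUC (Phe): third position 2-fold.
Codon 4 AUG (Met): third position 1-fold.
Codon 5 CAG (Gln): third position 2-fold.
Codon 6 ACU (Thr): third position 4-fold.
Codon 7 CCC (Pro): third position 4-fold.
Codon 8 UUA (Leu): third position 2-fold.
Codon 9 UCA (Ser): third position 4-fold.
Codon 10 GAA (Glu): third position 2-fold.
Four-fold degenerate third positions: 5.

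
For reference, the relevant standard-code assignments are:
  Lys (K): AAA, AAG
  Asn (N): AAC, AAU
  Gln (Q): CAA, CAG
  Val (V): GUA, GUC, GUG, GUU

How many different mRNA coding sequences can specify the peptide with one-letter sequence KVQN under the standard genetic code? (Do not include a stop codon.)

Lys: 2 codons.
Val: 4 codons.
Gln: 2 codons.
Asn: 2 codons.
2 × 4 × 2 × 2 = 32.

32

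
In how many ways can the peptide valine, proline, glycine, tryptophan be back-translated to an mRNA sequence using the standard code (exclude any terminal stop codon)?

64

Val: 4 codons.
Pro: 4 codons.
Gly: 4 codons.
Trp: 1 codon.
4 × 4 × 4 × 1 = 64.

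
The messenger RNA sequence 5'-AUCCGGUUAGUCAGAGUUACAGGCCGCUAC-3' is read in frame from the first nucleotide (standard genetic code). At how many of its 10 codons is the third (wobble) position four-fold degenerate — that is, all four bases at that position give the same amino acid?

6

Codon 1 AUC (Ile): third position 3-fold.
Codon 2 CGG (Arg): third position 4-fold.
Codon 3 UUA (Leu): third position 2-fold.
Codon 4 GUC (Val): third position 4-fold.
Codon 5 AGA (Arg): third position 2-fold.
Codon 6 GUU (Val): third position 4-fold.
Codon 7 ACA (Thr): third position 4-fold.
Codon 8 GGC (Gly): third position 4-fold.
Codon 9 CGC (Arg): third position 4-fold.
Codon 10 UAC (Tyr): third position 2-fold.
Four-fold degenerate third positions: 6.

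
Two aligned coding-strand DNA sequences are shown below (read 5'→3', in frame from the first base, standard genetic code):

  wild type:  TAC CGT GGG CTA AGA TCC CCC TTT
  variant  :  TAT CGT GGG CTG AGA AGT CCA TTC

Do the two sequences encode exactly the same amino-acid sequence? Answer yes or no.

yes

Codon 1: TAC Tyr / TAT Tyr — synonymous.
Codon 2: CGT Arg / CGT Arg — identical.
Codon 3: GGG Gly / GGG Gly — identical.
Codon 4: CTA Leu / CTG Leu — synonymous.
Codon 5: AGA Arg / AGA Arg — identical.
Codon 6: TCC Ser / AGT Ser — synonymous.
Codon 7: CCC Pro / CCA Pro — synonymous.
Codon 8: TTT Phe / TTC Phe — synonymous.
Nonsynonymous differences: 0 → same protein.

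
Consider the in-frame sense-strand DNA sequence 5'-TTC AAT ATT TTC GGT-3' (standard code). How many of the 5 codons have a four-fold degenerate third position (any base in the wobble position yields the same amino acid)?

1

Codon 1 TTC (Phe): third position 2-fold.
Codon 2 AAT (Asn): third position 2-fold.
Codon 3 ATT (Ile): third position 3-fold.
Codon 4 TTC (Phe): third position 2-fold.
Codon 5 GGT (Gly): third position 4-fold.
Four-fold degenerate third positions: 1.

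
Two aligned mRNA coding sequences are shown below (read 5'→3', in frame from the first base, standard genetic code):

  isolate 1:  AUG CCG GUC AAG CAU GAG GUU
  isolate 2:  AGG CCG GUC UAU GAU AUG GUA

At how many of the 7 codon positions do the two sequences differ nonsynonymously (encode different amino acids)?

Codon 1: AUG Met / AGG Arg — nonsynonymous.
Codon 2: CCG Pro / CCG Pro — identical.
Codon 3: GUC Val / GUC Val — identical.
Codon 4: AAG Lys / UAU Tyr — nonsynonymous.
Codon 5: CAU His / GAU Asp — nonsynonymous.
Codon 6: GAG Glu / AUG Met — nonsynonymous.
Codon 7: GUU Val / GUA Val — synonymous.
Nonsynonymous differences: 4.

4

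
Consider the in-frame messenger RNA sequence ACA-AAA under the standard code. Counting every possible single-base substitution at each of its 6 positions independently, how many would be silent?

4

Codon 1 (ACA, Thr): 3 synonymous substitutions.
Codon 2 (AAA, Lys): 1 synonymous substitution.
Total: 3 + 1 = 4.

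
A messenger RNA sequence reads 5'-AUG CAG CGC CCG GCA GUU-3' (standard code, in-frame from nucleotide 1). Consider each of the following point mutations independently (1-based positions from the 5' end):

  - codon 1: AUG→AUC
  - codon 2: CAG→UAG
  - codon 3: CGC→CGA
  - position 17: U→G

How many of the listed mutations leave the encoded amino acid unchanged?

1

Codon 1: AUG (Met) → AUC (Ile) — missense.
Codon 2: CAG (Gln) → UAG (Stop) — nonsense.
Codon 3: CGC (Arg) → CGA (Arg) — synonymous.
Codon 6: GUU (Val) → GGU (Gly) — missense.
Synonymous: 1 of 4.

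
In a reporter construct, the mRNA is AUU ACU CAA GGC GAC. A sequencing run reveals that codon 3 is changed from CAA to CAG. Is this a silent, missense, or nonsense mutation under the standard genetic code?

Position 9 falls in codon 3: CAA → Gln.
After the substitution the codon is CAG → Gln.
Both encode Gln, so the change is synonymous.

silent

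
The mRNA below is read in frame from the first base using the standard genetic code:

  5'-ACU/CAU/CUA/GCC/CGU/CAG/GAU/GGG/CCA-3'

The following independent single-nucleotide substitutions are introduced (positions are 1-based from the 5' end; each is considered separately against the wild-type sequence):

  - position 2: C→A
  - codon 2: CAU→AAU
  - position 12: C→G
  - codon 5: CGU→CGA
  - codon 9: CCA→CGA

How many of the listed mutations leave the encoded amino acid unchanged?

Codon 1: ACU (Thr) → AAU (Asn) — missense.
Codon 2: CAU (His) → AAU (Asn) — missense.
Codon 4: GCC (Ala) → GCG (Ala) — synonymous.
Codon 5: CGU (Arg) → CGA (Arg) — synonymous.
Codon 9: CCA (Pro) → CGA (Arg) — missense.
Synonymous: 2 of 5.

2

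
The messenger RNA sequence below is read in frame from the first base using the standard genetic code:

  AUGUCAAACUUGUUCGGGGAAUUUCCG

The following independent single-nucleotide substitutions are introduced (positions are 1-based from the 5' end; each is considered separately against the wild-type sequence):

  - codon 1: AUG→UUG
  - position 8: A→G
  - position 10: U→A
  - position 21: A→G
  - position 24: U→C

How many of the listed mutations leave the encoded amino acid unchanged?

Codon 1: AUG (Met) → UUG (Leu) — missense.
Codon 3: AAC (Asn) → AGC (Ser) — missense.
Codon 4: UUG (Leu) → AUG (Met) — missense.
Codon 7: GAA (Glu) → GAG (Glu) — synonymous.
Codon 8: UUU (Phe) → UUC (Phe) — synonymous.
Synonymous: 2 of 5.

2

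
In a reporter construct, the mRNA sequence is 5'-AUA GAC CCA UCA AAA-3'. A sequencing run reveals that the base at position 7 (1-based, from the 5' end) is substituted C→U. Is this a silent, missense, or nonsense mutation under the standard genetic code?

missense

Position 7 falls in codon 3: CCA → Pro.
After the substitution the codon is UCA → Ser.
Pro ≠ Ser, so this is a missense mutation.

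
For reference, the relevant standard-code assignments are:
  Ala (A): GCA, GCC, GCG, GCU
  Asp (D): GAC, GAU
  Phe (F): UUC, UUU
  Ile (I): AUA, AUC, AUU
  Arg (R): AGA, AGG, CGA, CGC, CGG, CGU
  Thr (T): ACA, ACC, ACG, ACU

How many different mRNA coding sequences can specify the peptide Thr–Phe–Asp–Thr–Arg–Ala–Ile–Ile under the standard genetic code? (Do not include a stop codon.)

13824

Thr: 4 codons.
Phe: 2 codons.
Asp: 2 codons.
Thr: 4 codons.
Arg: 6 codons.
Ala: 4 codons.
Ile: 3 codons.
Ile: 3 codons.
4 × 2 × 2 × 4 × 6 × 4 × 3 × 3 = 13824.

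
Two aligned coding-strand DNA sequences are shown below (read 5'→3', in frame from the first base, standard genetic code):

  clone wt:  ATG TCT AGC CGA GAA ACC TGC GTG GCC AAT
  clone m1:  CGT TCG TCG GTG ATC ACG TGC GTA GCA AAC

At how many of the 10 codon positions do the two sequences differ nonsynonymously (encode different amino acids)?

Codon 1: ATG Met / CGT Arg — nonsynonymous.
Codon 2: TCT Ser / TCG Ser — synonymous.
Codon 3: AGC Ser / TCG Ser — synonymous.
Codon 4: CGA Arg / GTG Val — nonsynonymous.
Codon 5: GAA Glu / ATC Ile — nonsynonymous.
Codon 6: ACC Thr / ACG Thr — synonymous.
Codon 7: TGC Cys / TGC Cys — identical.
Codon 8: GTG Val / GTA Val — synonymous.
Codon 9: GCC Ala / GCA Ala — synonymous.
Codon 10: AAT Asn / AAC Asn — synonymous.
Nonsynonymous differences: 3.

3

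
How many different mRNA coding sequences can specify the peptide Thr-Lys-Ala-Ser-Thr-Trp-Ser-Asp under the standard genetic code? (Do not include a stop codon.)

Thr: 4 codons.
Lys: 2 codons.
Ala: 4 codons.
Ser: 6 codons.
Thr: 4 codons.
Trp: 1 codon.
Ser: 6 codons.
Asp: 2 codons.
4 × 2 × 4 × 6 × 4 × 1 × 6 × 2 = 9216.

9216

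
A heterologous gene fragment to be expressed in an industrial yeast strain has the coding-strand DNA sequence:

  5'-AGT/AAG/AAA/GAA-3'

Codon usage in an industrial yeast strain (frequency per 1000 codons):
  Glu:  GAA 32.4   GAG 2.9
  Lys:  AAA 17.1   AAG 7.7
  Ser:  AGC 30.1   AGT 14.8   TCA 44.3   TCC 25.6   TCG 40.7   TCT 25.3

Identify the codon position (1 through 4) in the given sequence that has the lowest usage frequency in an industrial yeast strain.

2

Codon 1 AGT (Ser): 14.8 per 1000.
Codon 2 AAG (Lys): 7.7 per 1000.
Codon 3 AAA (Lys): 17.1 per 1000.
Codon 4 GAA (Glu): 32.4 per 1000.
Lowest frequency is 7.7 at codon 2.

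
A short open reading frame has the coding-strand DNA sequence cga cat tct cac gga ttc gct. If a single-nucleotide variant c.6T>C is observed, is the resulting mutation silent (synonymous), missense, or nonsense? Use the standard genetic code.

silent

Position 6 falls in codon 2: CAT → His.
After the substitution the codon is CAC → His.
Both encode His, so the change is synonymous.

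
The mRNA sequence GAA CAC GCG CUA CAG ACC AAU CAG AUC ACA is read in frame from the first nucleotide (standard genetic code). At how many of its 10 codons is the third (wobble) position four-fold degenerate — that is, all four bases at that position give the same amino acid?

Codon 1 GAA (Glu): third position 2-fold.
Codon 2 CAC (His): third position 2-fold.
Codon 3 GCG (Ala): third position 4-fold.
Codon 4 CUA (Leu): third position 4-fold.
Codon 5 CAG (Gln): third position 2-fold.
Codon 6 ACC (Thr): third position 4-fold.
Codon 7 AAU (Asn): third position 2-fold.
Codon 8 CAG (Gln): third position 2-fold.
Codon 9 AUC (Ile): third position 3-fold.
Codon 10 ACA (Thr): third position 4-fold.
Four-fold degenerate third positions: 4.

4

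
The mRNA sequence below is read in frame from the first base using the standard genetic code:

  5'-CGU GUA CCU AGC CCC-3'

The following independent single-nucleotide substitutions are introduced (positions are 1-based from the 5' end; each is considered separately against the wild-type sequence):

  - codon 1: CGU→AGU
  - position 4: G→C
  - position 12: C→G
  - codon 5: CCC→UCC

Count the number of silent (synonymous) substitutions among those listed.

Codon 1: CGU (Arg) → AGU (Ser) — missense.
Codon 2: GUA (Val) → CUA (Leu) — missense.
Codon 4: AGC (Ser) → AGG (Arg) — missense.
Codon 5: CCC (Pro) → UCC (Ser) — missense.
Synonymous: 0 of 4.

0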